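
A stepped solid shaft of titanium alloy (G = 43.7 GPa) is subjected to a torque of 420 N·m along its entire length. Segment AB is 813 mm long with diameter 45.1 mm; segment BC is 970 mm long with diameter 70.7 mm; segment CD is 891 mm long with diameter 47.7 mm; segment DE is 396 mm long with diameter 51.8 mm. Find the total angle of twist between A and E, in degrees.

J_AB = π(0.0451)⁴/32 = 4.06×10^-7 m⁴; J_BC = π(0.0707)⁴/32 = 2.45×10^-6 m⁴; J_CD = π(0.0477)⁴/32 = 5.08×10^-7 m⁴; J_DE = π(0.0518)⁴/32 = 7.07×10^-7 m⁴.
θ = (T/G)·Σ L_i/J_i = (420.0/43.7×10⁹)·(0.813/4.06×10^-7 + 0.970/2.45×10^-6 + 0.891/5.08×10^-7 + 0.396/7.07×10^-7) = 0.04527 rad.

2.59°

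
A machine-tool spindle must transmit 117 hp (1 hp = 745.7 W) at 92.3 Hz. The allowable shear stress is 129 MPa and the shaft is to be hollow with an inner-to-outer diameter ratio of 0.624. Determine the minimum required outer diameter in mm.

ω = 2π·92.3 = 579.9 rad/s, so T = P/ω = 117×745.7 / 579.9 = 150.4 N·m.
For a hollow shaft with d_i/d_o = 0.624: τ_max = 16T/(π d_o³ (1−k⁴)), so d_o = [16T/(π τ_allow (1−k⁴))]^(1/3) = [16·150.4/(π·1.29×10^8·0.8484)]^(1/3) = 0.01913 m.

19.1 mm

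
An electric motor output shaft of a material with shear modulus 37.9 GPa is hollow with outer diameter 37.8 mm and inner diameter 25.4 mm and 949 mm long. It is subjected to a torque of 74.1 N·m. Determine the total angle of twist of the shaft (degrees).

0.666°

J = π(d_o⁴ − d_i⁴)/32 = π(0.0378⁴ − 0.0254⁴)/32 = 1.596×10^-7 m⁴.
θ = T·L/(G·J) = 74.10 × 0.949 / (37.9×10⁹ × 1.596×10^-7) = 0.01163 rad.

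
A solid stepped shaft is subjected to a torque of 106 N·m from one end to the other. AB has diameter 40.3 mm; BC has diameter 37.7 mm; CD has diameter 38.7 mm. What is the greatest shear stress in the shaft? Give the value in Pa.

1.01e7 Pa

Under the same torque, τ_max = 16T/(πd³) is largest where d is smallest — segment BC (d = 37.7 mm).
τ_max = 16·106.0/(π·(0.0377)³) = 1.008×10^7 Pa.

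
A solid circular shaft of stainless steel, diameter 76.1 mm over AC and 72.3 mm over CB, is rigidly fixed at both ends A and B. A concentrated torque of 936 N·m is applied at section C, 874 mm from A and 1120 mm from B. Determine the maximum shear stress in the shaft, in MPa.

6.61 MPa

Compatibility: T_A·a/J_AC = T_B·b/J_CB with T_A + T_B = T₀.
J_AC = 3.29×10^-6 m⁴, J_CB = 2.68×10^-6 m⁴, so T_A = T₀·(J_AC/a)/((J_AC/a)+(J_CB/b)) = 572.2 N·m, T_B = 363.8 N·m.
τ in each portion: τ_AC = 6.61×10^6 Pa, τ_CB = 4.90×10^6 Pa; maximum is in AC.
τ_max = T_AC·r/J = 572.2·0.0381/3.29×10^-6 = 6.613×10^6 Pa.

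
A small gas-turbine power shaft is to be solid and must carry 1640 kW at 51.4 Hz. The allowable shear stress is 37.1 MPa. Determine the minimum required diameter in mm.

88.7 mm

ω = 2π·51.4 = 323.0 rad/s, so T = P/ω = 1640×10³ / 323.0 = 5078 N·m.
For a solid shaft τ_max = 16T/(πd³), so d = (16T/(π τ_allow))^(1/3) = (16·5078/(π·3.71×10^7))^(1/3) = 0.08867 m.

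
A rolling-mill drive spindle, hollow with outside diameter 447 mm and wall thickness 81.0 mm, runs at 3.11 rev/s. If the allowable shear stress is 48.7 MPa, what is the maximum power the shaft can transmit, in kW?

J = π(d_o⁴ − d_i⁴)/32 = π(0.447⁴ − 0.285⁴)/32 = 3.272×10^-3 m⁴.
T_max = τ_allow·J/r = 4.87×10^7 × 3.272×10^-3 / 0.224 = 712900 N·m.
ω = 2π·3.11 = 19.54 rad/s, so P_max = T_max·ω = 1.393×10^7 W.

13900 kW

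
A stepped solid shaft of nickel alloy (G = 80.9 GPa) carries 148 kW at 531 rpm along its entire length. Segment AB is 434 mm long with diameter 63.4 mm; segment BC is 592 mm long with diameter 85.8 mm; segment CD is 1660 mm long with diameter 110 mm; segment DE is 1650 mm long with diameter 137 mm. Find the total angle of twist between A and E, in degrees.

ω = 2π·531/60 = 55.61 rad/s, so T = P/ω = 148×10³ / 55.61 = 2662 N·m.
J_AB = π(0.0634)⁴/32 = 1.59×10^-6 m⁴; J_BC = π(0.0858)⁴/32 = 5.32×10^-6 m⁴; J_CD = π(0.110)⁴/32 = 1.44×10^-5 m⁴; J_DE = π(0.137)⁴/32 = 3.46×10^-5 m⁴.
θ = (T/G)·Σ L_i/J_i = (2662/80.9×10⁹)·(0.434/1.59×10^-6 + 0.592/5.32×10^-6 + 1.66/1.44×10^-5 + 1.65/3.46×10^-5) = 0.01803 rad.

1.03°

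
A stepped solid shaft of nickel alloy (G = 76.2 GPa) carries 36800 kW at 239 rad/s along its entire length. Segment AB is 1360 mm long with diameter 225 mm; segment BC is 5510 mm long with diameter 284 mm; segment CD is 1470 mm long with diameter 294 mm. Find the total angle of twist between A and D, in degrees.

1.86°

ω = 239 rad/s, so T = P/ω = 36800×10³ / 239.0 = 154000 N·m.
J_AB = π(0.225)⁴/32 = 2.52×10^-4 m⁴; J_BC = π(0.284)⁴/32 = 6.39×10^-4 m⁴; J_CD = π(0.294)⁴/32 = 7.33×10^-4 m⁴.
θ = (T/G)·Σ L_i/J_i = (154000/76.2×10⁹)·(1.36/2.52×10^-4 + 5.51/6.39×10^-4 + 1.47/7.33×10^-4) = 0.03240 rad.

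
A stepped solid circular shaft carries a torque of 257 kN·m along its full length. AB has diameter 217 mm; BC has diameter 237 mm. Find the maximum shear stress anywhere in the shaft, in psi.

Under the same torque, τ_max = 16T/(πd³) is largest where d is smallest — segment AB (d = 217 mm).
τ_max = 16·257000/(π·(0.217)³) = 1.281×10^8 Pa.

18600 psi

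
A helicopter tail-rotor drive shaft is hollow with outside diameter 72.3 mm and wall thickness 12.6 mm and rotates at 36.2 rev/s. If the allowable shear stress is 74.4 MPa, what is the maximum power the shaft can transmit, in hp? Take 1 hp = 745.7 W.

J = π(d_o⁴ − d_i⁴)/32 = π(0.0723⁴ − 0.0471⁴)/32 = 2.199×10^-6 m⁴.
T_max = τ_allow·J/r = 7.44×10^7 × 2.199×10^-6 / 0.0362 = 4527 N·m.
ω = 2π·36.2 = 227.5 rad/s, so P_max = T_max·ω = 1.030×10^6 W.

1380 hp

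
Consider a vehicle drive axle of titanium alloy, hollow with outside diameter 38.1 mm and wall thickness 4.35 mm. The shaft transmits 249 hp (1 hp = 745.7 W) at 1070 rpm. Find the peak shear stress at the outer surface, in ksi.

34.3 ksi

ω = 2π·1070/60 = 112.1 rad/s, so T = P/ω = 249×745.7 / 112.1 = 1657 N·m.
J = π(d_o⁴ − d_i⁴)/32 = π(0.0381⁴ − 0.0294⁴)/32 = 1.335×10^-7 m⁴.
τ_max = T·r/J = 1657 × 0.0191 / 1.335×10^-7 = 2.364×10^8 Pa.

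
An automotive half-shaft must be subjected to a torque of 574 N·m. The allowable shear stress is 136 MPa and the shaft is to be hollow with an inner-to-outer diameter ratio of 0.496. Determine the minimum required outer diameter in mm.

For a hollow shaft with d_i/d_o = 0.496: τ_max = 16T/(π d_o³ (1−k⁴)), so d_o = [16T/(π τ_allow (1−k⁴))]^(1/3) = [16·574.0/(π·1.36×10^8·0.9395)]^(1/3) = 0.02839 m.

28.4 mm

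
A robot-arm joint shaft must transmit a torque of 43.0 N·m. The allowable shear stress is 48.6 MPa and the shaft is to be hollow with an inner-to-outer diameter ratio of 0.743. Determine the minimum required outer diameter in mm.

For a hollow shaft with d_i/d_o = 0.743: τ_max = 16T/(π d_o³ (1−k⁴)), so d_o = [16T/(π τ_allow (1−k⁴))]^(1/3) = [16·43.00/(π·4.86×10^7·0.6952)]^(1/3) = 0.01864 m.

18.6 mm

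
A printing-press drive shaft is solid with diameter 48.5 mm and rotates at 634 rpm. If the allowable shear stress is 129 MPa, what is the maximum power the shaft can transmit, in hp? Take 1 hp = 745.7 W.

257 hp

J = πd⁴/32 = π(0.0485)⁴/32 = 5.432×10^-7 m⁴.
T_max = τ_allow·J/r = 1.29×10^8 × 5.432×10^-7 / 0.0243 = 2890 N·m.
ω = 2π·634/60 = 66.39 rad/s, so P_max = T_max·ω = 1.919×10^5 W.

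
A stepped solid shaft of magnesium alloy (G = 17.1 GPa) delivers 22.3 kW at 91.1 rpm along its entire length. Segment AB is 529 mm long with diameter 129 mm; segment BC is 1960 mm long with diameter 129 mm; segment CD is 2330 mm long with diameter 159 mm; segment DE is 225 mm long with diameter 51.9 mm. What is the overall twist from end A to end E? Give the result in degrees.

3.48°

ω = 2π·91.1/60 = 9.540 rad/s, so T = P/ω = 22.3×10³ / 9.540 = 2338 N·m.
J_AB = π(0.129)⁴/32 = 2.72×10^-5 m⁴; J_BC = π(0.129)⁴/32 = 2.72×10^-5 m⁴; J_CD = π(0.159)⁴/32 = 6.27×10^-5 m⁴; J_DE = π(0.0519)⁴/32 = 7.12×10^-7 m⁴.
θ = (T/G)·Σ L_i/J_i = (2338/17.1×10⁹)·(0.529/2.72×10^-5 + 1.96/2.72×10^-5 + 2.33/6.27×10^-5 + 0.225/7.12×10^-7) = 0.06077 rad.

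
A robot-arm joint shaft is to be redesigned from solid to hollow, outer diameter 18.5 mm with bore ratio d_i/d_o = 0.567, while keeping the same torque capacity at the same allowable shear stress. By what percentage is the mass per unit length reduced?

Equal τ_max and T ⇒ the solid shaft needs d_s³ = d_o³(1−k⁴), so d_s = 18.5·(1−0.567⁴)^(1/3) = 17.84 mm.
Area ratio A_h/A_s = d_o²(1−k²)/d_s² = (1−k²)/(1−k⁴)^(2/3) = 0.7297.
Mass saving = 1 − 0.7297 = 27.0 %.

27.0 %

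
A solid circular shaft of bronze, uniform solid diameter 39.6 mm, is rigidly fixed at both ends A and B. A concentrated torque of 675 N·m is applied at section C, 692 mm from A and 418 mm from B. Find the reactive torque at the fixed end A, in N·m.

254 N·m

With uniform GJ and both ends fixed, compatibility θ_AC = θ_CB gives T_A·a = T_B·b, together with T_A + T_B = T₀.
T_A = T₀·b/(a+b) = 675.0·418/1110 = 254.2 N·m; T_B = 420.8 N·m.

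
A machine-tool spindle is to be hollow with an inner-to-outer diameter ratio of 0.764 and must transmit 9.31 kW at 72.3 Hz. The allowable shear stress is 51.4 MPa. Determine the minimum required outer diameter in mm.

ω = 2π·72.3 = 454.3 rad/s, so T = P/ω = 9.31×10³ / 454.3 = 20.49 N·m.
For a hollow shaft with d_i/d_o = 0.764: τ_max = 16T/(π d_o³ (1−k⁴)), so d_o = [16T/(π τ_allow (1−k⁴))]^(1/3) = [16·20.49/(π·5.14×10^7·0.6593)]^(1/3) = 0.01455 m.

14.5 mm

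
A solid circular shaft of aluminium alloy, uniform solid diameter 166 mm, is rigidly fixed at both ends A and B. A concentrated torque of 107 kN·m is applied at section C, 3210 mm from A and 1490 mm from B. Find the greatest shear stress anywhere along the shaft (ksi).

With uniform GJ and both ends fixed, compatibility θ_AC = θ_CB gives T_A·a = T_B·b, together with T_A + T_B = T₀.
T_A = T₀·b/(a+b) = 107000·1490/4700 = 33920 N·m; T_B = 73080 N·m.
τ in each portion: τ_AC = 3.78×10^7 Pa, τ_CB = 8.14×10^7 Pa; maximum is in CB.
τ_max = T_CB·r/J = 73080·0.0830/7.45×10^-5 = 8.136×10^7 Pa.

11.8 ksi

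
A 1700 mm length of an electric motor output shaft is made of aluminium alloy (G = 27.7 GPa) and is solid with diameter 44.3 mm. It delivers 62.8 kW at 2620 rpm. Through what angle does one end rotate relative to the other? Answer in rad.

ω = 2π·2620/60 = 274.4 rad/s, so T = P/ω = 62.8×10³ / 274.4 = 228.9 N·m.
J = πd⁴/32 = π(0.0443)⁴/32 = 3.781×10^-7 m⁴.
θ = T·L/(G·J) = 228.9 × 1.70 / (27.7×10⁹ × 3.781×10^-7) = 0.03715 rad.

0.0372 rad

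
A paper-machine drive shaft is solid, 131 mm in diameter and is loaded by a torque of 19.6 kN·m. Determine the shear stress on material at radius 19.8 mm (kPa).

13400 kPa

J = πd⁴/32 = π(0.131)⁴/32 = 2.891×10^-5 m⁴.
Shear stress varies linearly with radius: τ = T·r/J = 19600 × 0.0198 / 2.891×10^-5 = 1.342×10^7 Pa.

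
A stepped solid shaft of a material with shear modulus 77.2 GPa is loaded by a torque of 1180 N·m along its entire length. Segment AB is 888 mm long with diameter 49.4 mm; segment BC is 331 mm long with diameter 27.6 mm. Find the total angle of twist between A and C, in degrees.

6.42°

J_AB = π(0.0494)⁴/32 = 5.85×10^-7 m⁴; J_BC = π(0.0276)⁴/32 = 5.70×10^-8 m⁴.
θ = (T/G)·Σ L_i/J_i = (1180/77.2×10⁹)·(0.888/5.85×10^-7 + 0.331/5.70×10^-8) = 0.1120 rad.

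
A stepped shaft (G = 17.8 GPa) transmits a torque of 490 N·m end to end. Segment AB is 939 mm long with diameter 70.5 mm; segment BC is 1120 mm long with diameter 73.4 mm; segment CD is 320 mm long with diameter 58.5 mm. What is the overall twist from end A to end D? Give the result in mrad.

J_AB = π(0.0705)⁴/32 = 2.43×10^-6 m⁴; J_BC = π(0.0734)⁴/32 = 2.85×10^-6 m⁴; J_CD = π(0.0585)⁴/32 = 1.15×10^-6 m⁴.
θ = (T/G)·Σ L_i/J_i = (490.0/17.8×10⁹)·(0.939/2.43×10^-6 + 1.12/2.85×10^-6 + 0.320/1.15×10^-6) = 0.02914 rad.

29.1 mrad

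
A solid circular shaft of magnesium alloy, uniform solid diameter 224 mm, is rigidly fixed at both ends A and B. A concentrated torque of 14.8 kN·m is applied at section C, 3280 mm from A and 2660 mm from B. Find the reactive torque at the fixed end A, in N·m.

With uniform GJ and both ends fixed, compatibility θ_AC = θ_CB gives T_A·a = T_B·b, together with T_A + T_B = T₀.
T_A = T₀·b/(a+b) = 14800·2660/5940 = 6628 N·m; T_B = 8172 N·m.

6630 N·m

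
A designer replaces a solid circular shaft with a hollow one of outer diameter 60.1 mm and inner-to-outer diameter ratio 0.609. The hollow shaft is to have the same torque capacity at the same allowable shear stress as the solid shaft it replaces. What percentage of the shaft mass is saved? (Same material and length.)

30.6 %

Equal τ_max and T ⇒ the solid shaft needs d_s³ = d_o³(1−k⁴), so d_s = 60.1·(1−0.609⁴)^(1/3) = 57.21 mm.
Area ratio A_h/A_s = d_o²(1−k²)/d_s² = (1−k²)/(1−k⁴)^(2/3) = 0.6943.
Mass saving = 1 − 0.6943 = 30.6 %.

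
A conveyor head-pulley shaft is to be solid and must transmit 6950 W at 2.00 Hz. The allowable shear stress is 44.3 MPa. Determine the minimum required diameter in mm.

ω = 2π·2.00 = 12.57 rad/s, so T = P/ω = 6950 / 12.57 = 553.1 N·m.
For a solid shaft τ_max = 16T/(πd³), so d = (16T/(π τ_allow))^(1/3) = (16·553.1/(π·4.43×10^7))^(1/3) = 0.03991 m.

39.9 mm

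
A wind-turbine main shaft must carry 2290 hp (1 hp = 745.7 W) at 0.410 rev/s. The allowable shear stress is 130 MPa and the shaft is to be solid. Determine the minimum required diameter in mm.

296 mm

ω = 2π·0.410 = 2.576 rad/s, so T = P/ω = 2290×745.7 / 2.576 = 662900 N·m.
For a solid shaft τ_max = 16T/(πd³), so d = (16T/(π τ_allow))^(1/3) = (16·662900/(π·1.30×10^8))^(1/3) = 0.2961 m.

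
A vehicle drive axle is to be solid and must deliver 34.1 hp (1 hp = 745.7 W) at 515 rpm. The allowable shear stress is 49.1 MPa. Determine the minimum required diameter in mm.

36.6 mm

ω = 2π·515/60 = 53.93 rad/s, so T = P/ω = 34.1×745.7 / 53.93 = 471.5 N·m.
For a solid shaft τ_max = 16T/(πd³), so d = (16T/(π τ_allow))^(1/3) = (16·471.5/(π·4.91×10^7))^(1/3) = 0.03657 m.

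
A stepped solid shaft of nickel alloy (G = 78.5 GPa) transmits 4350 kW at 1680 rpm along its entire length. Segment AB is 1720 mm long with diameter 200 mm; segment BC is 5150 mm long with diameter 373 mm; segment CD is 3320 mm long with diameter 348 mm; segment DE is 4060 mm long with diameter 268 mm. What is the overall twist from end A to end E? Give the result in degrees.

0.433°

ω = 2π·1680/60 = 175.9 rad/s, so T = P/ω = 4350×10³ / 175.9 = 24730 N·m.
J_AB = π(0.200)⁴/32 = 1.57×10^-4 m⁴; J_BC = π(0.373)⁴/32 = 1.90×10^-3 m⁴; J_CD = π(0.348)⁴/32 = 1.44×10^-3 m⁴; J_DE = π(0.268)⁴/32 = 5.06×10^-4 m⁴.
θ = (T/G)·Σ L_i/J_i = (24730/78.5×10⁹)·(1.72/1.57×10^-4 + 5.15/1.90×10^-3 + 3.32/1.44×10^-3 + 4.06/5.06×10^-4) = 7.554×10^-3 rad.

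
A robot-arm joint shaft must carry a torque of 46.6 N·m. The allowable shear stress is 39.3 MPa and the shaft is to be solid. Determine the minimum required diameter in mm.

For a solid shaft τ_max = 16T/(πd³), so d = (16T/(π τ_allow))^(1/3) = (16·46.60/(π·3.93×10^7))^(1/3) = 0.01821 m.

18.2 mm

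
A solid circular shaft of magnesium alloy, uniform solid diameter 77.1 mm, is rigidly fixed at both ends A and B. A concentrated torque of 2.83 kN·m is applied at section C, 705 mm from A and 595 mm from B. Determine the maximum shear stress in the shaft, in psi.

2470 psi

With uniform GJ and both ends fixed, compatibility θ_AC = θ_CB gives T_A·a = T_B·b, together with T_A + T_B = T₀.
T_A = T₀·b/(a+b) = 2830·595/1300 = 1295 N·m; T_B = 1535 N·m.
τ in each portion: τ_AC = 1.44×10^7 Pa, τ_CB = 1.71×10^7 Pa; maximum is in CB.
τ_max = T_CB·r/J = 1535·0.0385/3.47×10^-6 = 1.705×10^7 Pa.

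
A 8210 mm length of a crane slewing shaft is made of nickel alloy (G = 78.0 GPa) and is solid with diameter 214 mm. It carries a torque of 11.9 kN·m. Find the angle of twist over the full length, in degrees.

0.349°

J = πd⁴/32 = π(0.214)⁴/32 = 2.059×10^-4 m⁴.
θ = T·L/(G·J) = 11900 × 8.21 / (78.0×10⁹ × 2.059×10^-4) = 6.083×10^-3 rad.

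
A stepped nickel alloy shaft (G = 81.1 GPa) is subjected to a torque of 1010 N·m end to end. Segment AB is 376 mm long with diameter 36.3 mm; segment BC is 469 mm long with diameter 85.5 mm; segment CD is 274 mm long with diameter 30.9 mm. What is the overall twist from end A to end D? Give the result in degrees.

3.82°

J_AB = π(0.0363)⁴/32 = 1.70×10^-7 m⁴; J_BC = π(0.0855)⁴/32 = 5.25×10^-6 m⁴; J_CD = π(0.0309)⁴/32 = 8.95×10^-8 m⁴.
θ = (T/G)·Σ L_i/J_i = (1010/81.1×10⁹)·(0.376/1.70×10^-7 + 0.469/5.25×10^-6 + 0.274/8.95×10^-8) = 0.06671 rad.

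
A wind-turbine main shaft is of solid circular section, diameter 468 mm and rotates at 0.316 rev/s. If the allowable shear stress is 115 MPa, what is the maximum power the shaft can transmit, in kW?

J = πd⁴/32 = π(0.468)⁴/32 = 4.710×10^-3 m⁴.
T_max = τ_allow·J/r = 1.15×10^8 × 4.710×10^-3 / 0.234 = 2.315e6 N·m.
ω = 2π·0.316 = 1.985 rad/s, so P_max = T_max·ω = 4.595×10^6 W.

4600 kW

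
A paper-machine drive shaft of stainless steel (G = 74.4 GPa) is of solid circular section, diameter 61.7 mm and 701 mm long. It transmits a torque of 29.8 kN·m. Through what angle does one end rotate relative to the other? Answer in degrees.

11.3°

J = πd⁴/32 = π(0.0617)⁴/32 = 1.423×10^-6 m⁴.
θ = T·L/(G·J) = 29800 × 0.701 / (74.4×10⁹ × 1.423×10^-6) = 0.1973 rad.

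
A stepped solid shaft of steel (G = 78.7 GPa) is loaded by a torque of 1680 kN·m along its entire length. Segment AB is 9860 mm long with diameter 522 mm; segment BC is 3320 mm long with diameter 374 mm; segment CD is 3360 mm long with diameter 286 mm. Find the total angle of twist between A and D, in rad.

0.175 rad

J_AB = π(0.522)⁴/32 = 7.29×10^-3 m⁴; J_BC = π(0.374)⁴/32 = 1.92×10^-3 m⁴; J_CD = π(0.286)⁴/32 = 6.57×10^-4 m⁴.
θ = (T/G)·Σ L_i/J_i = (1.680e6/78.7×10⁹)·(9.86/7.29×10^-3 + 3.32/1.92×10^-3 + 3.36/6.57×10^-4) = 0.1750 rad.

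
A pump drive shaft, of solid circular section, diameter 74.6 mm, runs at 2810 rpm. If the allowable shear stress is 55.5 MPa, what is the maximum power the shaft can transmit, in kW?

1330 kW

J = πd⁴/32 = π(0.0746)⁴/32 = 3.041×10^-6 m⁴.
T_max = τ_allow·J/r = 5.55×10^7 × 3.041×10^-6 / 0.0373 = 4524 N·m.
ω = 2π·2810/60 = 294.3 rad/s, so P_max = T_max·ω = 1.331×10^6 W.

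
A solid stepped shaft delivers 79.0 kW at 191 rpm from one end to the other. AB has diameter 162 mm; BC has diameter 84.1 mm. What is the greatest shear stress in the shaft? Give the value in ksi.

4.90 ksi

ω = 2π·191/60 = 20.00 rad/s, so T = P/ω = 79.0×10³ / 20.00 = 3950 N·m.
Under the same torque, τ_max = 16T/(πd³) is largest where d is smallest — segment BC (d = 84.1 mm).
τ_max = 16·3950/(π·(0.0841)³) = 3.382×10^7 Pa.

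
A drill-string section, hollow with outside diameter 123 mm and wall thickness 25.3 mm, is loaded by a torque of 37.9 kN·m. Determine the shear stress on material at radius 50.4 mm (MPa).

J = π(d_o⁴ − d_i⁴)/32 = π(0.123⁴ − 0.0724⁴)/32 = 1.977×10^-5 m⁴.
Shear stress varies linearly with radius: τ = T·r/J = 37900 × 0.0504 / 1.977×10^-5 = 9.660×10^7 Pa.

96.6 MPa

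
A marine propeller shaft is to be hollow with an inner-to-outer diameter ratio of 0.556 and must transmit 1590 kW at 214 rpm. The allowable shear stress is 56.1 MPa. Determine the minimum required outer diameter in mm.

192 mm

ω = 2π·214/60 = 22.41 rad/s, so T = P/ω = 1590×10³ / 22.41 = 70950 N·m.
For a hollow shaft with d_i/d_o = 0.556: τ_max = 16T/(π d_o³ (1−k⁴)), so d_o = [16T/(π τ_allow (1−k⁴))]^(1/3) = [16·70950/(π·5.61×10^7·0.9044)]^(1/3) = 0.1924 m.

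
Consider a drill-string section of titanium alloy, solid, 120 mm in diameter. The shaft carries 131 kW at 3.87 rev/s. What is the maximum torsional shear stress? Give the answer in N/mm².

ω = 2π·3.87 = 24.32 rad/s, so T = P/ω = 131×10³ / 24.32 = 5387 N·m.
J = πd⁴/32 = π(0.120)⁴/32 = 2.036×10^-5 m⁴.
τ_max = T·r/J = 5387 × 0.0600 / 2.036×10^-5 = 1.588×10^7 Pa.

15.9 N/mm²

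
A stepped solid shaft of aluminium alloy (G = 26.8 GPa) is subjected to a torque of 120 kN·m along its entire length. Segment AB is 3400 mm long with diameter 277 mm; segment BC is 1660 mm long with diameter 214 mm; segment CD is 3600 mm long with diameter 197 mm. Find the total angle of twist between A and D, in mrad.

171 mrad

J_AB = π(0.277)⁴/32 = 5.78×10^-4 m⁴; J_BC = π(0.214)⁴/32 = 2.06×10^-4 m⁴; J_CD = π(0.197)⁴/32 = 1.48×10^-4 m⁴.
θ = (T/G)·Σ L_i/J_i = (120000/26.8×10⁹)·(3.40/5.78×10^-4 + 1.66/2.06×10^-4 + 3.60/1.48×10^-4) = 0.1715 rad.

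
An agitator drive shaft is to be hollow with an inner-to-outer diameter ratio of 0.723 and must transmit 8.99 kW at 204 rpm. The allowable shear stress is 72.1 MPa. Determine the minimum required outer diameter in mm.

34.5 mm

ω = 2π·204/60 = 21.36 rad/s, so T = P/ω = 8.99×10³ / 21.36 = 420.8 N·m.
For a hollow shaft with d_i/d_o = 0.723: τ_max = 16T/(π d_o³ (1−k⁴)), so d_o = [16T/(π τ_allow (1−k⁴))]^(1/3) = [16·420.8/(π·7.21×10^7·0.7268)]^(1/3) = 0.03445 m.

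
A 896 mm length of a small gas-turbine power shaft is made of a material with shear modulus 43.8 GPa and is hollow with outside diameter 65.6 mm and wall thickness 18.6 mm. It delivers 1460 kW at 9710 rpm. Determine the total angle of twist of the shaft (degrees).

0.959°

ω = 2π·9710/60 = 1017 rad/s, so T = P/ω = 1460×10³ / 1017 = 1436 N·m.
J = π(d_o⁴ − d_i⁴)/32 = π(0.0656⁴ − 0.0284⁴)/32 = 1.754×10^-6 m⁴.
θ = T·L/(G·J) = 1436 × 0.896 / (43.8×10⁹ × 1.754×10^-6) = 0.01674 rad.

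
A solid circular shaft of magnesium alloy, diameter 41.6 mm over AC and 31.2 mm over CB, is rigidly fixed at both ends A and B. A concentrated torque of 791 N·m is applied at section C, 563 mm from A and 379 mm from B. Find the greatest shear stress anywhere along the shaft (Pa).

Compatibility: T_A·a/J_AC = T_B·b/J_CB with T_A + T_B = T₀.
J_AC = 2.94×10^-7 m⁴, J_CB = 9.30×10^-8 m⁴, so T_A = T₀·(J_AC/a)/((J_AC/a)+(J_CB/b)) = 538.1 N·m, T_B = 252.9 N·m.
τ in each portion: τ_AC = 3.81×10^7 Pa, τ_CB = 4.24×10^7 Pa; maximum is in CB.
τ_max = T_CB·r/J = 252.9·0.0156/9.30×10^-8 = 4.241×10^7 Pa.

4.24e7 Pa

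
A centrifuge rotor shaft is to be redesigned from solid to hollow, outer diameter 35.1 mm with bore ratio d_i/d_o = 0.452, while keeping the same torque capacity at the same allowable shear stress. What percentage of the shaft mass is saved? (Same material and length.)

18.1 %

Equal τ_max and T ⇒ the solid shaft needs d_s³ = d_o³(1−k⁴), so d_s = 35.1·(1−0.452⁴)^(1/3) = 34.60 mm.
Area ratio A_h/A_s = d_o²(1−k²)/d_s² = (1−k²)/(1−k⁴)^(2/3) = 0.8186.
Mass saving = 1 − 0.8186 = 18.1 %.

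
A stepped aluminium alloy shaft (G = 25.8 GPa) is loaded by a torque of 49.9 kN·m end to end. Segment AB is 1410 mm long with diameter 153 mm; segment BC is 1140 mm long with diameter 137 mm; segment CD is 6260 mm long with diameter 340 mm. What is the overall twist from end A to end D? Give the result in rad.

0.124 rad

J_AB = π(0.153)⁴/32 = 5.38×10^-5 m⁴; J_BC = π(0.137)⁴/32 = 3.46×10^-5 m⁴; J_CD = π(0.340)⁴/32 = 1.31×10^-3 m⁴.
θ = (T/G)·Σ L_i/J_i = (49900/25.8×10⁹)·(1.41/5.38×10^-5 + 1.14/3.46×10^-5 + 6.26/1.31×10^-3) = 0.1237 rad.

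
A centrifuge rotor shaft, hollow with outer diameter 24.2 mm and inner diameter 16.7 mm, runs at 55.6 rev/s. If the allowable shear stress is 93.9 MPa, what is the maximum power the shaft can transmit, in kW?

70.6 kW

J = π(d_o⁴ − d_i⁴)/32 = π(0.0242⁴ − 0.0167⁴)/32 = 2.604×10^-8 m⁴.
T_max = τ_allow·J/r = 9.39×10^7 × 2.604×10^-8 / 0.0121 = 202.0 N·m.
ω = 2π·55.6 = 349.3 rad/s, so P_max = T_max·ω = 7.058×10^4 W.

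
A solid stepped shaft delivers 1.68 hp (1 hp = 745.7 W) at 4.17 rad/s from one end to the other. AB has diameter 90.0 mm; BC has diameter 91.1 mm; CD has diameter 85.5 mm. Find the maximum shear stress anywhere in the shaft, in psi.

355 psi

ω = 4.17 rad/s, so T = P/ω = 1.68×745.7 / 4.170 = 300.4 N·m.
Under the same torque, τ_max = 16T/(πd³) is largest where d is smallest — segment CD (d = 85.5 mm).
τ_max = 16·300.4/(π·(0.0855)³) = 2.448×10^6 Pa.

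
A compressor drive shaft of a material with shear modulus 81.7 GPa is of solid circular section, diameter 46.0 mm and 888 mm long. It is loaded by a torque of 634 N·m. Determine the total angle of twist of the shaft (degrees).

J = πd⁴/32 = π(0.0460)⁴/32 = 4.396×10^-7 m⁴.
θ = T·L/(G·J) = 634.0 × 0.888 / (81.7×10⁹ × 4.396×10^-7) = 0.01568 rad.

0.898°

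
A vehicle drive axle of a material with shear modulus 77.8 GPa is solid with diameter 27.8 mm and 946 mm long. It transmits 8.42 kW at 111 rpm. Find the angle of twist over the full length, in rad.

0.150 rad

ω = 2π·111/60 = 11.62 rad/s, so T = P/ω = 8.42×10³ / 11.62 = 724.4 N·m.
J = πd⁴/32 = π(0.0278)⁴/32 = 5.864×10^-8 m⁴.
θ = T·L/(G·J) = 724.4 × 0.946 / (77.8×10⁹ × 5.864×10^-8) = 0.1502 rad.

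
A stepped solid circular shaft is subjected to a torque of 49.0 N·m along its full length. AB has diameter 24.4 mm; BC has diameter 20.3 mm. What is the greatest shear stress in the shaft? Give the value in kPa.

Under the same torque, τ_max = 16T/(πd³) is largest where d is smallest — segment BC (d = 20.3 mm).
τ_max = 16·49.00/(π·(0.0203)³) = 2.983×10^7 Pa.

29800 kPa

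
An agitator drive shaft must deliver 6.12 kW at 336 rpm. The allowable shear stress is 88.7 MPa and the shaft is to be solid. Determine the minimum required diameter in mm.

ω = 2π·336/60 = 35.19 rad/s, so T = P/ω = 6.12×10³ / 35.19 = 173.9 N·m.
For a solid shaft τ_max = 16T/(πd³), so d = (16T/(π τ_allow))^(1/3) = (16·173.9/(π·8.87×10^7))^(1/3) = 0.02153 m.

21.5 mm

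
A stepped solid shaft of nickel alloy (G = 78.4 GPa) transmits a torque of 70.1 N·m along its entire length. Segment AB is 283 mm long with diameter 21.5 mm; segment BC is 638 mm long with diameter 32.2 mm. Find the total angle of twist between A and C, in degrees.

J_AB = π(0.0215)⁴/32 = 2.10×10^-8 m⁴; J_BC = π(0.0322)⁴/32 = 1.06×10^-7 m⁴.
θ = (T/G)·Σ L_i/J_i = (70.10/78.4×10⁹)·(0.283/2.10×10^-8 + 0.638/1.06×10^-7) = 0.01747 rad.

1.00°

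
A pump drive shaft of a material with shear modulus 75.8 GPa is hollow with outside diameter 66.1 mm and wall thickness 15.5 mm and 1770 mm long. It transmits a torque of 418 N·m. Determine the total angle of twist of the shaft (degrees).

J = π(d_o⁴ − d_i⁴)/32 = π(0.0661⁴ − 0.0351⁴)/32 = 1.725×10^-6 m⁴.
θ = T·L/(G·J) = 418.0 × 1.77 / (75.8×10⁹ × 1.725×10^-6) = 5.658×10^-3 rad.

0.324°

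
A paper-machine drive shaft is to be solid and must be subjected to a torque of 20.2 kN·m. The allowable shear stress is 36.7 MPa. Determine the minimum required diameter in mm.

141 mm

For a solid shaft τ_max = 16T/(πd³), so d = (16T/(π τ_allow))^(1/3) = (16·20200/(π·3.67×10^7))^(1/3) = 0.1410 m.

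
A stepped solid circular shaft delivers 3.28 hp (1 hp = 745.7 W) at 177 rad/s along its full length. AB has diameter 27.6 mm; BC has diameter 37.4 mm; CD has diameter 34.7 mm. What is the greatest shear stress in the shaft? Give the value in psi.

485 psi

ω = 177 rad/s, so T = P/ω = 3.28×745.7 / 177.0 = 13.82 N·m.
Under the same torque, τ_max = 16T/(πd³) is largest where d is smallest — segment AB (d = 27.6 mm).
τ_max = 16·13.82/(π·(0.0276)³) = 3.347×10^6 Pa.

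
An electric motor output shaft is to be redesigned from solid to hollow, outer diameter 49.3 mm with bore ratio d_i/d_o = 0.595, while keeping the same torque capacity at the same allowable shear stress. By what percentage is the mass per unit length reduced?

Equal τ_max and T ⇒ the solid shaft needs d_s³ = d_o³(1−k⁴), so d_s = 49.3·(1−0.595⁴)^(1/3) = 47.15 mm.
Area ratio A_h/A_s = d_o²(1−k²)/d_s² = (1−k²)/(1−k⁴)^(2/3) = 0.7063.
Mass saving = 1 − 0.7063 = 29.4 %.

29.4 %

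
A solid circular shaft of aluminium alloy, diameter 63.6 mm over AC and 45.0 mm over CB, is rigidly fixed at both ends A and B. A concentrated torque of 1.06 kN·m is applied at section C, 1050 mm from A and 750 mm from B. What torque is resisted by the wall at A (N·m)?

Compatibility: T_A·a/J_AC = T_B·b/J_CB with T_A + T_B = T₀.
J_AC = 1.61×10^-6 m⁴, J_CB = 4.03×10^-7 m⁴, so T_A = T₀·(J_AC/a)/((J_AC/a)+(J_CB/b)) = 784.7 N·m, T_B = 275.3 N·m.

785 N·m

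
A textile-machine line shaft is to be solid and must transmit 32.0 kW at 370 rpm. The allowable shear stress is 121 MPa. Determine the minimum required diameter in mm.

32.6 mm

ω = 2π·370/60 = 38.75 rad/s, so T = P/ω = 32.0×10³ / 38.75 = 825.9 N·m.
For a solid shaft τ_max = 16T/(πd³), so d = (16T/(π τ_allow))^(1/3) = (16·825.9/(π·1.21×10^8))^(1/3) = 0.03264 m.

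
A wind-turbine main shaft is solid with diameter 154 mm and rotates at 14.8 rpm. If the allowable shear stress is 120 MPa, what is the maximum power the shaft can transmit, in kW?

J = πd⁴/32 = π(0.154)⁴/32 = 5.522×10^-5 m⁴.
T_max = τ_allow·J/r = 1.20×10^8 × 5.522×10^-5 / 0.0770 = 86050 N·m.
ω = 2π·14.8/60 = 1.550 rad/s, so P_max = T_max·ω = 1.334×10^5 W.

133 kW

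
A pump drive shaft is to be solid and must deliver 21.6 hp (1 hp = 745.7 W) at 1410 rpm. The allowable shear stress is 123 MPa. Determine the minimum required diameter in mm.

16.5 mm

ω = 2π·1410/60 = 147.7 rad/s, so T = P/ω = 21.6×745.7 / 147.7 = 109.1 N·m.
For a solid shaft τ_max = 16T/(πd³), so d = (16T/(π τ_allow))^(1/3) = (16·109.1/(π·1.23×10^8))^(1/3) = 0.01653 m.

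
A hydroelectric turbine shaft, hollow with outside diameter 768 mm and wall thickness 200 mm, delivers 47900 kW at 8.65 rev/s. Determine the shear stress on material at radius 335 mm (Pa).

ω = 2π·8.65 = 54.35 rad/s, so T = P/ω = 47900×10³ / 54.35 = 881300 N·m.
J = π(d_o⁴ − d_i⁴)/32 = π(0.768⁴ − 0.368⁴)/32 = 0.03235 m⁴.
Shear stress varies linearly with radius: τ = T·r/J = 881300 × 0.335 / 0.03235 = 9.126×10^6 Pa.

9.13e6 Pa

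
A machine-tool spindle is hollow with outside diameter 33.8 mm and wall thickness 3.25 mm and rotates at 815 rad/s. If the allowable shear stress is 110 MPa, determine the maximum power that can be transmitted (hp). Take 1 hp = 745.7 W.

J = π(d_o⁴ − d_i⁴)/32 = π(0.0338⁴ − 0.0273⁴)/32 = 7.360×10^-8 m⁴.
T_max = τ_allow·J/r = 1.10×10^8 × 7.360×10^-8 / 0.0169 = 479.1 N·m.
ω = 815 rad/s, so P_max = T_max·ω = 3.904×10^5 W.

524 hp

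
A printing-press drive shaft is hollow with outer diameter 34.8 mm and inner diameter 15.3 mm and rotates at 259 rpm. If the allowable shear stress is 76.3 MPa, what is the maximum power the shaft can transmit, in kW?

J = π(d_o⁴ − d_i⁴)/32 = π(0.0348⁴ − 0.0153⁴)/32 = 1.386×10^-7 m⁴.
T_max = τ_allow·J/r = 7.63×10^7 × 1.386×10^-7 / 0.0174 = 607.8 N·m.
ω = 2π·259/60 = 27.12 rad/s, so P_max = T_max·ω = 1.648×10^4 W.

16.5 kW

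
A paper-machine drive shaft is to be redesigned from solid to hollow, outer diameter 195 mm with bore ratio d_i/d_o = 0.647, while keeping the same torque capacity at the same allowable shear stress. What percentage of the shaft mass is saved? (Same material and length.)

33.9 %

Equal τ_max and T ⇒ the solid shaft needs d_s³ = d_o³(1−k⁴), so d_s = 195·(1−0.647⁴)^(1/3) = 182.9 mm.
Area ratio A_h/A_s = d_o²(1−k²)/d_s² = (1−k²)/(1−k⁴)^(2/3) = 0.6611.
Mass saving = 1 − 0.6611 = 33.9 %.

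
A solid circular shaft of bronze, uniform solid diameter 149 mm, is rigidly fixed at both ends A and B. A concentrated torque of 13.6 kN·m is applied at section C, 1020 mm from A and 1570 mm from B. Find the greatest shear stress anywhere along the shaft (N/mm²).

With uniform GJ and both ends fixed, compatibility θ_AC = θ_CB gives T_A·a = T_B·b, together with T_A + T_B = T₀.
T_A = T₀·b/(a+b) = 13600·1570/2590 = 8244 N·m; T_B = 5356 N·m.
τ in each portion: τ_AC = 1.27×10^7 Pa, τ_CB = 8.25×10^6 Pa; maximum is in AC.
τ_max = T_AC·r/J = 8244·0.0745/4.84×10^-5 = 1.269×10^7 Pa.

12.7 N/mm²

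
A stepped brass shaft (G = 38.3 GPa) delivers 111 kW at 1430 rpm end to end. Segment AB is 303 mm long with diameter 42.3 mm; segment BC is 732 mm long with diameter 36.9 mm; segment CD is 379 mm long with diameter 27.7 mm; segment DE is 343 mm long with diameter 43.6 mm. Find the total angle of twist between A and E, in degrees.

13.9°

ω = 2π·1430/60 = 149.7 rad/s, so T = P/ω = 111×10³ / 149.7 = 741.2 N·m.
J_AB = π(0.0423)⁴/32 = 3.14×10^-7 m⁴; J_BC = π(0.0369)⁴/32 = 1.82×10^-7 m⁴; J_CD = π(0.0277)⁴/32 = 5.78×10^-8 m⁴; J_DE = π(0.0436)⁴/32 = 3.55×10^-7 m⁴.
θ = (T/G)·Σ L_i/J_i = (741.2/38.3×10⁹)·(0.303/3.14×10^-7 + 0.732/1.82×10^-7 + 0.379/5.78×10^-8 + 0.343/3.55×10^-7) = 0.2421 rad.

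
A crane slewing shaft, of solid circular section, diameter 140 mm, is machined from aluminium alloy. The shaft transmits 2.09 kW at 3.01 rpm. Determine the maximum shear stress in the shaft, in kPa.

ω = 2π·3.01/60 = 0.3152 rad/s, so T = P/ω = 2.09×10³ / 0.3152 = 6631 N·m.
J = πd⁴/32 = π(0.140)⁴/32 = 3.771×10^-5 m⁴.
τ_max = T·r/J = 6631 × 0.0700 / 3.771×10^-5 = 1.231×10^7 Pa.

12300 kPa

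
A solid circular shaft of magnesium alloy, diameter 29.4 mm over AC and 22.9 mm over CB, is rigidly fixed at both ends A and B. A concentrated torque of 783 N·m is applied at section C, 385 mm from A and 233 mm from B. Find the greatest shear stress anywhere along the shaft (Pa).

Compatibility: T_A·a/J_AC = T_B·b/J_CB with T_A + T_B = T₀.
J_AC = 7.33×10^-8 m⁴, J_CB = 2.70×10^-8 m⁴, so T_A = T₀·(J_AC/a)/((J_AC/a)+(J_CB/b)) = 486.9 N·m, T_B = 296.1 N·m.
τ in each portion: τ_AC = 9.76×10^7 Pa, τ_CB = 1.26×10^8 Pa; maximum is in CB.
τ_max = T_CB·r/J = 296.1·0.0115/2.70×10^-8 = 1.256×10^8 Pa.

1.26e8 Pa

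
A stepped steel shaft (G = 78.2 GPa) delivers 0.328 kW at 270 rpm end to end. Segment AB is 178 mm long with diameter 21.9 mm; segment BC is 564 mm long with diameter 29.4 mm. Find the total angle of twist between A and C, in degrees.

ω = 2π·270/60 = 28.27 rad/s, so T = P/ω = 0.328×10³ / 28.27 = 11.60 N·m.
J_AB = π(0.0219)⁴/32 = 2.26×10^-8 m⁴; J_BC = π(0.0294)⁴/32 = 7.33×10^-8 m⁴.
θ = (T/G)·Σ L_i/J_i = (11.60/78.2×10⁹)·(0.178/2.26×10^-8 + 0.564/7.33×10^-8) = 2.310×10^-3 rad.

0.132°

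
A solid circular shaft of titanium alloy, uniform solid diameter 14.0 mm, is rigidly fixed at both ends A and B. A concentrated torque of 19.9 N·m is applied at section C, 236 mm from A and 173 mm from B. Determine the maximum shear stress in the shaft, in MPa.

21.3 MPa

With uniform GJ and both ends fixed, compatibility θ_AC = θ_CB gives T_A·a = T_B·b, together with T_A + T_B = T₀.
T_A = T₀·b/(a+b) = 19.90·173/409.0 = 8.417 N·m; T_B = 11.48 N·m.
τ in each portion: τ_AC = 1.56×10^7 Pa, τ_CB = 2.13×10^7 Pa; maximum is in CB.
τ_max = T_CB·r/J = 11.48·0.00700/3.77×10^-9 = 2.131×10^7 Pa.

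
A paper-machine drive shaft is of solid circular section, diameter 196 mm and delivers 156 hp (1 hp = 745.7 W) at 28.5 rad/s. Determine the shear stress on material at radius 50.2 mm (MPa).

1.41 MPa

ω = 28.5 rad/s, so T = P/ω = 156×745.7 / 28.50 = 4082 N·m.
J = πd⁴/32 = π(0.196)⁴/32 = 1.449×10^-4 m⁴.
Shear stress varies linearly with radius: τ = T·r/J = 4082 × 0.0502 / 1.449×10^-4 = 1.414×10^6 Pa.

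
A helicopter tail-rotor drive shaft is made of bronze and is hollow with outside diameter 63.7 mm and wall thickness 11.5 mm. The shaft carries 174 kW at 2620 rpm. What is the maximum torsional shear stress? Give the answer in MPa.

15.0 MPa

ω = 2π·2620/60 = 274.4 rad/s, so T = P/ω = 174×10³ / 274.4 = 634.2 N·m.
J = π(d_o⁴ − d_i⁴)/32 = π(0.0637⁴ − 0.0407⁴)/32 = 1.347×10^-6 m⁴.
τ_max = T·r/J = 634.2 × 0.0319 / 1.347×10^-6 = 1.500×10^7 Pa.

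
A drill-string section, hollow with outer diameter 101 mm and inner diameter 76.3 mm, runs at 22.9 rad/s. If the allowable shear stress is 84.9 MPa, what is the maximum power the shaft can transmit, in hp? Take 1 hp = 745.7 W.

356 hp

J = π(d_o⁴ − d_i⁴)/32 = π(0.101⁴ − 0.0763⁴)/32 = 6.889×10^-6 m⁴.
T_max = τ_allow·J/r = 8.49×10^7 × 6.889×10^-6 / 0.0505 = 11580 N·m.
ω = 22.9 rad/s, so P_max = T_max·ω = 2.652×10^5 W.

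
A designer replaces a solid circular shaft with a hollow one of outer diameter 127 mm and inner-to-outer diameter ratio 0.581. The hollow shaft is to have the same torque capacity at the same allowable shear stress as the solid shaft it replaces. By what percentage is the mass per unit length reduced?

Equal τ_max and T ⇒ the solid shaft needs d_s³ = d_o³(1−k⁴), so d_s = 127·(1−0.581⁴)^(1/3) = 122.0 mm.
Area ratio A_h/A_s = d_o²(1−k²)/d_s² = (1−k²)/(1−k⁴)^(2/3) = 0.7181.
Mass saving = 1 − 0.7181 = 28.2 %.

28.2 %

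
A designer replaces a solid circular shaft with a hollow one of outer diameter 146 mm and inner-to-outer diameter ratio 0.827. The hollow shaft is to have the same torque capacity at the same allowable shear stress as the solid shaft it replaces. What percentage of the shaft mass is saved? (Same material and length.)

Equal τ_max and T ⇒ the solid shaft needs d_s³ = d_o³(1−k⁴), so d_s = 146·(1−0.827⁴)^(1/3) = 118.3 mm.
Area ratio A_h/A_s = d_o²(1−k²)/d_s² = (1−k²)/(1−k⁴)^(2/3) = 0.4813.
Mass saving = 1 − 0.4813 = 51.9 %.

51.9 %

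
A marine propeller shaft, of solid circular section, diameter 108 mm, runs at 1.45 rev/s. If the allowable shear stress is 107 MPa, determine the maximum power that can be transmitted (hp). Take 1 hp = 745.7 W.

J = πd⁴/32 = π(0.108)⁴/32 = 1.336×10^-5 m⁴.
T_max = τ_allow·J/r = 1.07×10^8 × 1.336×10^-5 / 0.0540 = 26470 N·m.
ω = 2π·1.45 = 9.111 rad/s, so P_max = T_max·ω = 2.411×10^5 W.

323 hp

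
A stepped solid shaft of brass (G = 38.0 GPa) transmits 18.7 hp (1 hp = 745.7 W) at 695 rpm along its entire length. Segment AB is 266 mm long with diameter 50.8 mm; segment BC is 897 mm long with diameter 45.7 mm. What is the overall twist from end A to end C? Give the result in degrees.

0.723°

ω = 2π·695/60 = 72.78 rad/s, so T = P/ω = 18.7×745.7 / 72.78 = 191.6 N·m.
J_AB = π(0.0508)⁴/32 = 6.54×10^-7 m⁴; J_BC = π(0.0457)⁴/32 = 4.28×10^-7 m⁴.
θ = (T/G)·Σ L_i/J_i = (191.6/38.0×10⁹)·(0.266/6.54×10^-7 + 0.897/4.28×10^-7) = 0.01261 rad.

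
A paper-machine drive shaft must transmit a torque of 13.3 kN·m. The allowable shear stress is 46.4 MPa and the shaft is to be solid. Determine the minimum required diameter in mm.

For a solid shaft τ_max = 16T/(πd³), so d = (16T/(π τ_allow))^(1/3) = (16·13300/(π·4.64×10^7))^(1/3) = 0.1134 m.

113 mm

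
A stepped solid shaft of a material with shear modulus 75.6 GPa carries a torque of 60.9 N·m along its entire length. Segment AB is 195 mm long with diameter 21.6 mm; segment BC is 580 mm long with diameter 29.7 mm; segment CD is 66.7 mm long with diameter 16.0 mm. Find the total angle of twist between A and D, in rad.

J_AB = π(0.0216)⁴/32 = 2.14×10^-8 m⁴; J_BC = π(0.0297)⁴/32 = 7.64×10^-8 m⁴; J_CD = π(0.0160)⁴/32 = 6.43×10^-9 m⁴.
θ = (T/G)·Σ L_i/J_i = (60.90/75.6×10⁹)·(0.195/2.14×10^-8 + 0.580/7.64×10^-8 + 0.0667/6.43×10^-9) = 0.02182 rad.

0.0218 rad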